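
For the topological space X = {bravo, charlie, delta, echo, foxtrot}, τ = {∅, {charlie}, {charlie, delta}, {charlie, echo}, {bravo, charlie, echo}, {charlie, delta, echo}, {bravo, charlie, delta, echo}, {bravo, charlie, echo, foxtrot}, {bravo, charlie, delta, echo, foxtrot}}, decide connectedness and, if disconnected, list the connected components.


(X, τ) is connected.

Find clopen sets (U ∈ τ with X ∖ U ∈ τ):
  U = ∅, X ∖ U = {bravo, charlie, delta, echo, foxtrot} — both open, so U is clopen.
  U = {bravo, charlie, delta, echo, foxtrot}, X ∖ U = ∅ — both open, so U is clopen.
Only trivial clopens (∅ and X) exist, so (X, τ) is connected.
Compute connected components by grouping points that agree on all clopens:
  component: {bravo, charlie, delta, echo, foxtrot}


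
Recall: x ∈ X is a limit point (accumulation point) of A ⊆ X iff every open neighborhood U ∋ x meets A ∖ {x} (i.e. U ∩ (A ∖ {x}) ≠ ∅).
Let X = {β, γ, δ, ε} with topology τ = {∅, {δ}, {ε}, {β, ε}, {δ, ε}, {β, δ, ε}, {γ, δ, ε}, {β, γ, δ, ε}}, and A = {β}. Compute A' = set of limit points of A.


A' = ∅

For each x ∈ X, list the open sets U ∈ τ with x ∈ U, then check whether U ∩ (A ∖ {x}) ≠ ∅ for every such U.
  x = β: open {β, ε} ∋ x has {β, ε} ∩ (A ∖ {β}) = ∅, so x is NOT a limit point.
  x = γ: open {γ, δ, ε} ∋ x has {γ, δ, ε} ∩ (A ∖ {γ}) = ∅, so x is NOT a limit point.
  x = δ: open {δ} ∋ x has {δ} ∩ (A ∖ {δ}) = ∅, so x is NOT a limit point.
  x = ε: open {ε} ∋ x has {ε} ∩ (A ∖ {ε}) = ∅, so x is NOT a limit point.
Collecting: A' = ∅.


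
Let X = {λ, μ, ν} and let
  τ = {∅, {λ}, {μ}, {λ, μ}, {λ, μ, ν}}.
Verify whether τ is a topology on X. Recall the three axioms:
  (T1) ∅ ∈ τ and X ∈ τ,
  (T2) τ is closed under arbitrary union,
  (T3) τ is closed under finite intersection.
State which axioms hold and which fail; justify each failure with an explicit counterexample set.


τ IS a topology on X.

Axiom (T1): ∅ ∈ τ? Yes; X ∈ τ? Yes.
Axiom (T2/T3): check pairwise unions and intersections of members of τ.
All pairwise intersections and unions checked — each lies in τ. Therefore τ satisfies (T1), (T2), (T3): it IS a topology on X.


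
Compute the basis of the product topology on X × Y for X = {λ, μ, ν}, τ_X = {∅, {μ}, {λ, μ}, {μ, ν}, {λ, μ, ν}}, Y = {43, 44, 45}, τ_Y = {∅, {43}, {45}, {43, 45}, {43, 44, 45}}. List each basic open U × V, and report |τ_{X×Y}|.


Basis B = {∅ × ∅, {μ} × {43}, {μ} × {45}, {λ, μ} × {43}, {λ, μ} × {45}, {μ} × {43, 45}, {μ, ν} × {43}, {μ, ν} × {45}, {λ, μ, ν} × {43}, {λ, μ, ν} × {45}, {μ} × {43, 44, 45}, {λ, μ} × {43, 45}, {μ, ν} × {43, 45}, {λ, μ} × {43, 44, 45}, {λ, μ, ν} × {43, 45}, {μ, ν} × {43, 44, 45}, {λ, μ, ν} × {43, 44, 45}}; |τ_{X×Y}| = 50.

Enumerate products U × V with U ∈ τ_X, V ∈ τ_Y (deduplicated):
  ∅ × ∅ = {} (∅)
  {μ} × {43} = {(μ,43)}
  {μ} × {45} = {(μ,45)}
  {λ, μ} × {43} = {(λ,43), (μ,43)}
  {λ, μ} × {45} = {(λ,45), (μ,45)}
  {μ} × {43, 45} = {(μ,43), (μ,45)}
  {μ, ν} × {43} = {(μ,43), (ν,43)}
  {μ, ν} × {45} = {(μ,45), (ν,45)}
  {λ, μ, ν} × {43} = {(λ,43), (μ,43), (ν,43)}
  {λ, μ, ν} × {45} = {(λ,45), (μ,45), (ν,45)}
  {μ} × {43, 44, 45} = {(μ,43), (μ,44), (μ,45)}
  {λ, μ} × {43, 45} = {(λ,43), (λ,45), (μ,43), (μ,45)}
  {μ, ν} × {43, 45} = {(μ,43), (μ,45), (ν,43), (ν,45)}
  {λ, μ} × {43, 44, 45} = {(λ,43), (λ,44), (λ,45), (μ,43), (μ,44), (μ,45)}
  {λ, μ, ν} × {43, 45} = {(λ,43), (λ,45), (μ,43), (μ,45), (ν,43), (ν,45)}
  {μ, ν} × {43, 44, 45} = {(μ,43), (μ,44), (μ,45), (ν,43), (ν,44), (ν,45)}
  {λ, μ, ν} × {43, 44, 45} = {(λ,43), (λ,44), (λ,45), (μ,43), (μ,44), (μ,45), (ν,43), (ν,44), (ν,45)}
These 17 distinct sets form the basis B.
Close under arbitrary unions to get τ_{X×Y}; counting gives |τ_{X×Y}| = 50.


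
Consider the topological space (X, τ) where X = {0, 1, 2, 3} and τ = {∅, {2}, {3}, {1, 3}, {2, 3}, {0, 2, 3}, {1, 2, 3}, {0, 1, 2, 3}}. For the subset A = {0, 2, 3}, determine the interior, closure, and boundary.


int(A) = {0, 2, 3}, cl(A) = {0, 1, 2, 3}, ∂A = {1}.

Closed sets in (X, τ) are complements of opens:
  closed(X, τ) = {∅, {0}, {1}, {0, 1}, {0, 2}, {0, 1, 2}, {0, 1, 3}, {0, 1, 2, 3}}.
int(A) = ⋃ {U ∈ τ : U ⊆ A}. Opens contained in A: ∅, {2}, {3}, {2, 3}, {0, 2, 3}.
Taking the union of these: int(A) = {0, 2, 3}.
cl(A) = ⋂ {C closed : A ⊆ C}. Closed sets containing A: {0, 1, 2, 3}.
Intersecting these: cl(A) = {0, 1, 2, 3}.
∂A = cl(A) ∖ int(A) = {0, 1, 2, 3} ∖ {0, 2, 3} = {1}.


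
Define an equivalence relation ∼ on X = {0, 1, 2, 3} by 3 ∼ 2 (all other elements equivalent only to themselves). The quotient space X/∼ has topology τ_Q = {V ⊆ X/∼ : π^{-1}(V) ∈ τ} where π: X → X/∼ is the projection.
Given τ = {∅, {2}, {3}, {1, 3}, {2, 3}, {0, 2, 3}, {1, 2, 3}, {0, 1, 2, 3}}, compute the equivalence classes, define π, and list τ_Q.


X/∼ = {[0], [1], [2=3]}; |τ_Q| = 5.

Equivalence classes: [0], [1], [2=3].
Quotient map π: X → X/∼ sends 0 ↦ [0], 1 ↦ [1], 2 ↦ [2=3], 3 ↦ [2=3].
For each subset V ⊆ X/∼, compute π^{-1}(V) ⊆ X and check whether π^{-1}(V) ∈ τ. V is open in τ_Q iff π^{-1}(V) ∈ τ.
  V = {}: π^{-1}(V) = ∅ ∈ τ ✓.
  V = {[0]}: π^{-1}(V) = {0} ∉ τ ✗.
  V = {[1]}: π^{-1}(V) = {1} ∉ τ ✗.
  V = {[0], [1]}: π^{-1}(V) = {0, 1} ∉ τ ✗.
  V = {[2=3]}: π^{-1}(V) = {2, 3} ∈ τ ✓.
  V = {[0], [2=3]}: π^{-1}(V) = {0, 2, 3} ∈ τ ✓.
  V = {[1], [2=3]}: π^{-1}(V) = {1, 2, 3} ∈ τ ✓.
  V = {[0], [1], [2=3]}: π^{-1}(V) = {0, 1, 2, 3} ∈ τ ✓.
Open sets in the quotient: τ_Q = {{}, {[2=3]}, {[0], [2=3]}, {[1], [2=3]}, {[0], [1], [2=3]}} (5 elements).


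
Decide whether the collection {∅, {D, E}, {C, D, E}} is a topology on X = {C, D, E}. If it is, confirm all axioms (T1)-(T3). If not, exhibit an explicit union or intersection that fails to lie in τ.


τ IS a topology on X.

Axiom (T1): ∅ ∈ τ? Yes; X ∈ τ? Yes.
Axiom (T2/T3): check pairwise unions and intersections of members of τ.
All pairwise intersections and unions checked — each lies in τ. Therefore τ satisfies (T1), (T2), (T3): it IS a topology on X.


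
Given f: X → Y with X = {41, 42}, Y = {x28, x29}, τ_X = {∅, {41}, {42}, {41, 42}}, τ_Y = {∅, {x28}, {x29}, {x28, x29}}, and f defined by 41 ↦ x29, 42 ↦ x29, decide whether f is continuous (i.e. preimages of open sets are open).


f IS continuous.

Compute f^{-1}(U) for each U ∈ τ_Y:
  U = ∅: f^{-1}(U) = ∅ ∈ τ_X ✓.
  U = {x28}: f^{-1}(U) = ∅ ∈ τ_X ✓.
  U = {x29}: f^{-1}(U) = {41, 42} ∈ τ_X ✓.
  U = {x28, x29}: f^{-1}(U) = {41, 42} ∈ τ_X ✓.
Every preimage lies in τ_X, so f IS continuous.


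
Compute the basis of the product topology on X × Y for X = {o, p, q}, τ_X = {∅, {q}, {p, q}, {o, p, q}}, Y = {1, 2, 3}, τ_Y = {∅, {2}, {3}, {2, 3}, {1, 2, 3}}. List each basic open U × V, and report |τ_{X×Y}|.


Basis B = {∅ × ∅, {q} × {2}, {q} × {3}, {p, q} × {2}, {p, q} × {3}, {q} × {2, 3}, {o, p, q} × {2}, {o, p, q} × {3}, {q} × {1, 2, 3}, {p, q} × {2, 3}, {o, p, q} × {2, 3}, {p, q} × {1, 2, 3}, {o, p, q} × {1, 2, 3}}; |τ_{X×Y}| = 30.

Enumerate products U × V with U ∈ τ_X, V ∈ τ_Y (deduplicated):
  ∅ × ∅ = {} (∅)
  {q} × {2} = {(q,2)}
  {q} × {3} = {(q,3)}
  {p, q} × {2} = {(p,2), (q,2)}
  {p, q} × {3} = {(p,3), (q,3)}
  {q} × {2, 3} = {(q,2), (q,3)}
  {o, p, q} × {2} = {(o,2), (p,2), (q,2)}
  {o, p, q} × {3} = {(o,3), (p,3), (q,3)}
  {q} × {1, 2, 3} = {(q,1), (q,2), (q,3)}
  {p, q} × {2, 3} = {(p,2), (p,3), (q,2), (q,3)}
  {o, p, q} × {2, 3} = {(o,2), (o,3), (p,2), (p,3), (q,2), (q,3)}
  {p, q} × {1, 2, 3} = {(p,1), (p,2), (p,3), (q,1), (q,2), (q,3)}
  {o, p, q} × {1, 2, 3} = {(o,1), (o,2), (o,3), (p,1), (p,2), (p,3), (q,1), (q,2), (q,3)}
These 13 distinct sets form the basis B.
Close under arbitrary unions to get τ_{X×Y}; counting gives |τ_{X×Y}| = 30.


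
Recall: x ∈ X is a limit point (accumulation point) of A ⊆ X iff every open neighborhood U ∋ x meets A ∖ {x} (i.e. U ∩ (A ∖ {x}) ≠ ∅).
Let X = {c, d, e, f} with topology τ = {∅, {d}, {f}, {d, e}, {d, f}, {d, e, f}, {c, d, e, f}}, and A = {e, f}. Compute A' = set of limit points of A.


A' = {c}

For each x ∈ X, list the open sets U ∈ τ with x ∈ U, then check whether U ∩ (A ∖ {x}) ≠ ∅ for every such U.
  x = c: opens ∋ x are {c, d, e, f}; each meets A ∖ {c}, so x IS a limit point.
  x = d: open {d} ∋ x has {d} ∩ (A ∖ {d}) = ∅, so x is NOT a limit point.
  x = e: open {d, e} ∋ x has {d, e} ∩ (A ∖ {e}) = ∅, so x is NOT a limit point.
  x = f: open {f} ∋ x has {f} ∩ (A ∖ {f}) = ∅, so x is NOT a limit point.
Collecting: A' = {c}.


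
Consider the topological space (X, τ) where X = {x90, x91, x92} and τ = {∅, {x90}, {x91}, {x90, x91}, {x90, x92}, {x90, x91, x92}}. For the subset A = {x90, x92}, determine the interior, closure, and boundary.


int(A) = {x90, x92}, cl(A) = {x90, x92}, ∂A = ∅.

Closed sets in (X, τ) are complements of opens:
  closed(X, τ) = {∅, {x91}, {x92}, {x90, x92}, {x91, x92}, {x90, x91, x92}}.
int(A) = ⋃ {U ∈ τ : U ⊆ A}. Opens contained in A: ∅, {x90}, {x90, x92}.
Taking the union of these: int(A) = {x90, x92}.
cl(A) = ⋂ {C closed : A ⊆ C}. Closed sets containing A: {x90, x92}, {x90, x91, x92}.
Intersecting these: cl(A) = {x90, x92}.
∂A = cl(A) ∖ int(A) = {x90, x92} ∖ {x90, x92} = ∅.


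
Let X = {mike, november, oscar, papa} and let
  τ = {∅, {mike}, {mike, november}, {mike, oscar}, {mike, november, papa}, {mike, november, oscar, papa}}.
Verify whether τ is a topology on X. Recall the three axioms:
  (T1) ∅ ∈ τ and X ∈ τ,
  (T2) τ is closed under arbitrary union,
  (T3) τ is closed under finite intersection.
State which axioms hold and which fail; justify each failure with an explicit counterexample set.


τ is NOT a topology on X.

Axiom (T1): ∅ ∈ τ? Yes; X ∈ τ? Yes.
Axiom (T2/T3): check pairwise unions and intersections of members of τ.
Counterexample for (T2): {mike, november} ∪ {mike, oscar} = {mike, november, oscar} ∉ τ. Therefore τ is NOT a topology.


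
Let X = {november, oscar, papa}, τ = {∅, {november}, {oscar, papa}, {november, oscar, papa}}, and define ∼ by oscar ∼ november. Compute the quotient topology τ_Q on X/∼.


X/∼ = {[november=oscar], [papa]}; |τ_Q| = 2.

Equivalence classes: [november=oscar], [papa].
Quotient map π: X → X/∼ sends november ↦ [november=oscar], oscar ↦ [november=oscar], papa ↦ [papa].
For each subset V ⊆ X/∼, compute π^{-1}(V) ⊆ X and check whether π^{-1}(V) ∈ τ. V is open in τ_Q iff π^{-1}(V) ∈ τ.
  V = {}: π^{-1}(V) = ∅ ∈ τ ✓.
  V = {[november=oscar]}: π^{-1}(V) = {november, oscar} ∉ τ ✗.
  V = {[papa]}: π^{-1}(V) = {papa} ∉ τ ✗.
  V = {[november=oscar], [papa]}: π^{-1}(V) = {november, oscar, papa} ∈ τ ✓.
Open sets in the quotient: τ_Q = {{}, {[november=oscar], [papa]}} (2 elements).


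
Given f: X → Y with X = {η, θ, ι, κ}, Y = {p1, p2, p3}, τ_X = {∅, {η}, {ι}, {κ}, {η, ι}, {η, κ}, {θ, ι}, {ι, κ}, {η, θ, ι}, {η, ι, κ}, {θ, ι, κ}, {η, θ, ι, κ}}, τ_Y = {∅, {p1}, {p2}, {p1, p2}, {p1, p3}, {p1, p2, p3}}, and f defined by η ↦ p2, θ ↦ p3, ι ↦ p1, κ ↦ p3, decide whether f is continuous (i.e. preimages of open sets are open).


f IS continuous.

Compute f^{-1}(U) for each U ∈ τ_Y:
  U = ∅: f^{-1}(U) = ∅ ∈ τ_X ✓.
  U = {p1}: f^{-1}(U) = {ι} ∈ τ_X ✓.
  U = {p2}: f^{-1}(U) = {η} ∈ τ_X ✓.
  U = {p1, p2}: f^{-1}(U) = {η, ι} ∈ τ_X ✓.
  U = {p1, p3}: f^{-1}(U) = {θ, ι, κ} ∈ τ_X ✓.
  U = {p1, p2, p3}: f^{-1}(U) = {η, θ, ι, κ} ∈ τ_X ✓.
Every preimage lies in τ_X, so f IS continuous.


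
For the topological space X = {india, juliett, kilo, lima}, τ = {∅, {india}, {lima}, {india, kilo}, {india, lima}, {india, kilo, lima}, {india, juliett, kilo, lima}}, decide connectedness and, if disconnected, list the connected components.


(X, τ) is connected.

Find clopen sets (U ∈ τ with X ∖ U ∈ τ):
  U = ∅, X ∖ U = {india, juliett, kilo, lima} — both open, so U is clopen.
  U = {india, juliett, kilo, lima}, X ∖ U = ∅ — both open, so U is clopen.
Only trivial clopens (∅ and X) exist, so (X, τ) is connected.
Compute connected components by grouping points that agree on all clopens:
  component: {india, juliett, kilo, lima}


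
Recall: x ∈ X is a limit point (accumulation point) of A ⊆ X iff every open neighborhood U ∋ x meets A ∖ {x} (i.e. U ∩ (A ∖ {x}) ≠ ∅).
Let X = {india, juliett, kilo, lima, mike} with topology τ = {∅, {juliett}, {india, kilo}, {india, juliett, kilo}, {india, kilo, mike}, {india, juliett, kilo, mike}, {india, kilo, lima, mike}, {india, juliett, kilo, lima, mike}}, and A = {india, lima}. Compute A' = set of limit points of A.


A' = {kilo, lima, mike}

For each x ∈ X, list the open sets U ∈ τ with x ∈ U, then check whether U ∩ (A ∖ {x}) ≠ ∅ for every such U.
  x = india: open {india, kilo} ∋ x has {india, kilo} ∩ (A ∖ {india}) = ∅, so x is NOT a limit point.
  x = juliett: open {juliett} ∋ x has {juliett} ∩ (A ∖ {juliett}) = ∅, so x is NOT a limit point.
  x = kilo: opens ∋ x are {india, kilo}, {india, juliett, kilo}, {india, kilo, mike}, {india, juliett, kilo, mike}, {india, kilo, lima, mike}, {india, juliett, kilo, lima, mike}; each meets A ∖ {kilo}, so x IS a limit point.
  x = lima: opens ∋ x are {india, kilo, lima, mike}, {india, juliett, kilo, lima, mike}; each meets A ∖ {lima}, so x IS a limit point.
  x = mike: opens ∋ x are {india, kilo, mike}, {india, juliett, kilo, mike}, {india, kilo, lima, mike}, {india, juliett, kilo, lima, mike}; each meets A ∖ {mike}, so x IS a limit point.
Collecting: A' = {kilo, lima, mike}.


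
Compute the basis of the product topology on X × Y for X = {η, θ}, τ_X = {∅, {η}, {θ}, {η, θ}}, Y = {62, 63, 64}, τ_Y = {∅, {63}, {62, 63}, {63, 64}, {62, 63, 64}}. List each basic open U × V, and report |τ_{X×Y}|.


Basis B = {∅ × ∅, {η} × {63}, {θ} × {63}, {η} × {62, 63}, {η} × {63, 64}, {η, θ} × {63}, {θ} × {62, 63}, {θ} × {63, 64}, {η} × {62, 63, 64}, {θ} × {62, 63, 64}, {η, θ} × {62, 63}, {η, θ} × {63, 64}, {η, θ} × {62, 63, 64}}; |τ_{X×Y}| = 25.

Enumerate products U × V with U ∈ τ_X, V ∈ τ_Y (deduplicated):
  ∅ × ∅ = {} (∅)
  {η} × {63} = {(η,63)}
  {θ} × {63} = {(θ,63)}
  {η} × {62, 63} = {(η,62), (η,63)}
  {η} × {63, 64} = {(η,63), (η,64)}
  {η, θ} × {63} = {(η,63), (θ,63)}
  {θ} × {62, 63} = {(θ,62), (θ,63)}
  {θ} × {63, 64} = {(θ,63), (θ,64)}
  {η} × {62, 63, 64} = {(η,62), (η,63), (η,64)}
  {θ} × {62, 63, 64} = {(θ,62), (θ,63), (θ,64)}
  {η, θ} × {62, 63} = {(η,62), (η,63), (θ,62), (θ,63)}
  {η, θ} × {63, 64} = {(η,63), (η,64), (θ,63), (θ,64)}
  {η, θ} × {62, 63, 64} = {(η,62), (η,63), (η,64), (θ,62), (θ,63), (θ,64)}
These 13 distinct sets form the basis B.
Close under arbitrary unions to get τ_{X×Y}; counting gives |τ_{X×Y}| = 25.


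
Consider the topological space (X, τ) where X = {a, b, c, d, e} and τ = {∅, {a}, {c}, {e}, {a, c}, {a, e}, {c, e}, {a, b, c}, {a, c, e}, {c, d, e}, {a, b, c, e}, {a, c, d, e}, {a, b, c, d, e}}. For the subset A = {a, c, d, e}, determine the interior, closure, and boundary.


int(A) = {a, c, d, e}, cl(A) = {a, b, c, d, e}, ∂A = {b}.

Closed sets in (X, τ) are complements of opens:
  closed(X, τ) = {∅, {b}, {d}, {a, b}, {b, d}, {d, e}, {a, b, d}, {b, c, d}, {b, d, e}, {a, b, c, d}, {a, b, d, e}, {b, c, d, e}, {a, b, c, d, e}}.
int(A) = ⋃ {U ∈ τ : U ⊆ A}. Opens contained in A: ∅, {a}, {c}, {e}, {a, c}, {a, e}, {c, e}, {a, c, e}, {c, d, e}, {a, c, d, e}.
Taking the union of these: int(A) = {a, c, d, e}.
cl(A) = ⋂ {C closed : A ⊆ C}. Closed sets containing A: {a, b, c, d, e}.
Intersecting these: cl(A) = {a, b, c, d, e}.
∂A = cl(A) ∖ int(A) = {a, b, c, d, e} ∖ {a, c, d, e} = {b}.


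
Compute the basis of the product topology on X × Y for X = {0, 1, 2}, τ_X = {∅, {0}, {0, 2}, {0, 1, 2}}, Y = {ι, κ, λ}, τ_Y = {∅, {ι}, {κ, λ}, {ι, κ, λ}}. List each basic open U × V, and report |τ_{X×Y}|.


Basis B = {∅ × ∅, {0} × {ι}, {0, 2} × {ι}, {0} × {κ, λ}, {0} × {ι, κ, λ}, {0, 1, 2} × {ι}, {0, 2} × {κ, λ}, {0, 2} × {ι, κ, λ}, {0, 1, 2} × {κ, λ}, {0, 1, 2} × {ι, κ, λ}}; |τ_{X×Y}| = 16.

Enumerate products U × V with U ∈ τ_X, V ∈ τ_Y (deduplicated):
  ∅ × ∅ = {} (∅)
  {0} × {ι} = {(0,ι)}
  {0, 2} × {ι} = {(0,ι), (2,ι)}
  {0} × {κ, λ} = {(0,κ), (0,λ)}
  {0} × {ι, κ, λ} = {(0,ι), (0,κ), (0,λ)}
  {0, 1, 2} × {ι} = {(0,ι), (1,ι), (2,ι)}
  {0, 2} × {κ, λ} = {(0,κ), (0,λ), (2,κ), (2,λ)}
  {0, 2} × {ι, κ, λ} = {(0,ι), (0,κ), (0,λ), (2,ι), (2,κ), (2,λ)}
  {0, 1, 2} × {κ, λ} = {(0,κ), (0,λ), (1,κ), (1,λ), (2,κ), (2,λ)}
  {0, 1, 2} × {ι, κ, λ} = {(0,ι), (0,κ), (0,λ), (1,ι), (1,κ), (1,λ), (2,ι), (2,κ), (2,λ)}
These 10 distinct sets form the basis B.
Close under arbitrary unions to get τ_{X×Y}; counting gives |τ_{X×Y}| = 16.


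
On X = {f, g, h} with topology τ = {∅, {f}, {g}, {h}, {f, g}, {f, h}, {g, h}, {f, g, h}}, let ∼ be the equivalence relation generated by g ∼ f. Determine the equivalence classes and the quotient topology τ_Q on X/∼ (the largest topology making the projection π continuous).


X/∼ = {[f=g], [h]}; |τ_Q| = 4.

Equivalence classes: [f=g], [h].
Quotient map π: X → X/∼ sends f ↦ [f=g], g ↦ [f=g], h ↦ [h].
For each subset V ⊆ X/∼, compute π^{-1}(V) ⊆ X and check whether π^{-1}(V) ∈ τ. V is open in τ_Q iff π^{-1}(V) ∈ τ.
  V = {}: π^{-1}(V) = ∅ ∈ τ ✓.
  V = {[f=g]}: π^{-1}(V) = {f, g} ∈ τ ✓.
  V = {[h]}: π^{-1}(V) = {h} ∈ τ ✓.
  V = {[f=g], [h]}: π^{-1}(V) = {f, g, h} ∈ τ ✓.
Open sets in the quotient: τ_Q = {{}, {[f=g]}, {[h]}, {[f=g], [h]}} (4 elements).


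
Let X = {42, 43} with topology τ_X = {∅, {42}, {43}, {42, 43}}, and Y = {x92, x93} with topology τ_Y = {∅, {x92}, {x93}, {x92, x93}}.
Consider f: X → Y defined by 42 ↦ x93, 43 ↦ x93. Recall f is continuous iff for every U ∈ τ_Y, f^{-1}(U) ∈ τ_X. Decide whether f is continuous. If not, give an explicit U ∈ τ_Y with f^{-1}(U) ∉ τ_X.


f IS continuous.

Compute f^{-1}(U) for each U ∈ τ_Y:
  U = ∅: f^{-1}(U) = ∅ ∈ τ_X ✓.
  U = {x92}: f^{-1}(U) = ∅ ∈ τ_X ✓.
  U = {x93}: f^{-1}(U) = {42, 43} ∈ τ_X ✓.
  U = {x92, x93}: f^{-1}(U) = {42, 43} ∈ τ_X ✓.
Every preimage lies in τ_X, so f IS continuous.


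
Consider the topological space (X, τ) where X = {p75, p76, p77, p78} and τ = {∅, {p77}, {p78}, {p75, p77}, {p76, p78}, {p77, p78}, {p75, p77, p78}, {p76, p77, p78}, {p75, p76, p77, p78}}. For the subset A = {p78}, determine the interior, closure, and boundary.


int(A) = {p78}, cl(A) = {p76, p78}, ∂A = {p76}.

Closed sets in (X, τ) are complements of opens:
  closed(X, τ) = {∅, {p75}, {p76}, {p75, p76}, {p75, p77}, {p76, p78}, {p75, p76, p77}, {p75, p76, p78}, {p75, p76, p77, p78}}.
int(A) = ⋃ {U ∈ τ : U ⊆ A}. Opens contained in A: ∅, {p78}.
Taking the union of these: int(A) = {p78}.
cl(A) = ⋂ {C closed : A ⊆ C}. Closed sets containing A: {p76, p78}, {p75, p76, p78}, {p75, p76, p77, p78}.
Intersecting these: cl(A) = {p76, p78}.
∂A = cl(A) ∖ int(A) = {p76, p78} ∖ {p78} = {p76}.


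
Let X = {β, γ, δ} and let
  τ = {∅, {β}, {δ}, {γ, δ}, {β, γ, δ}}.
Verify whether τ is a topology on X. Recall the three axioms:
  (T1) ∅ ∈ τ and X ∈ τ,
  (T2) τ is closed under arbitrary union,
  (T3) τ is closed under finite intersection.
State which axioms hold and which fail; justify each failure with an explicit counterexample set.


τ is NOT a topology on X.

Axiom (T1): ∅ ∈ τ? Yes; X ∈ τ? Yes.
Axiom (T2/T3): check pairwise unions and intersections of members of τ.
Counterexample for (T2): {β} ∪ {δ} = {β, δ} ∉ τ. Therefore τ is NOT a topology.


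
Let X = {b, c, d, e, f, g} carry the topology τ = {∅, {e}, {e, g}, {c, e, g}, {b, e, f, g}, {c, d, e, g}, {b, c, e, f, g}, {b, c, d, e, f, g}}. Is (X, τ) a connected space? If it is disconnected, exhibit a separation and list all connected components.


(X, τ) is connected.

Find clopen sets (U ∈ τ with X ∖ U ∈ τ):
  U = ∅, X ∖ U = {b, c, d, e, f, g} — both open, so U is clopen.
  U = {b, c, d, e, f, g}, X ∖ U = ∅ — both open, so U is clopen.
Only trivial clopens (∅ and X) exist, so (X, τ) is connected.
Compute connected components by grouping points that agree on all clopens:
  component: {b, c, d, e, f, g}


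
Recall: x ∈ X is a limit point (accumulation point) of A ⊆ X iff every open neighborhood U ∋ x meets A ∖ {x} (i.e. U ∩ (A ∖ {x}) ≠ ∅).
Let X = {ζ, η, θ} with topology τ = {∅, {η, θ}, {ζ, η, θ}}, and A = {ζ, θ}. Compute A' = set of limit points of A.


A' = {ζ, η}

For each x ∈ X, list the open sets U ∈ τ with x ∈ U, then check whether U ∩ (A ∖ {x}) ≠ ∅ for every such U.
  x = ζ: opens ∋ x are {ζ, η, θ}; each meets A ∖ {ζ}, so x IS a limit point.
  x = η: opens ∋ x are {η, θ}, {ζ, η, θ}; each meets A ∖ {η}, so x IS a limit point.
  x = θ: open {η, θ} ∋ x has {η, θ} ∩ (A ∖ {θ}) = ∅, so x is NOT a limit point.
Collecting: A' = {ζ, η}.


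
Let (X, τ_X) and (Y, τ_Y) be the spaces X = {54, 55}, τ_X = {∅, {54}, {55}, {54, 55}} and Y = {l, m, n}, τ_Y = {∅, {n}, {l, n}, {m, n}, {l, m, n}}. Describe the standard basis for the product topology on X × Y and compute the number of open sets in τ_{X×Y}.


Basis B = {∅ × ∅, {54} × {n}, {55} × {n}, {54} × {l, n}, {54} × {m, n}, {54, 55} × {n}, {55} × {l, n}, {55} × {m, n}, {54} × {l, m, n}, {55} × {l, m, n}, {54, 55} × {l, n}, {54, 55} × {m, n}, {54, 55} × {l, m, n}}; |τ_{X×Y}| = 25.

Enumerate products U × V with U ∈ τ_X, V ∈ τ_Y (deduplicated):
  ∅ × ∅ = {} (∅)
  {54} × {n} = {(54,n)}
  {55} × {n} = {(55,n)}
  {54} × {l, n} = {(54,l), (54,n)}
  {54} × {m, n} = {(54,m), (54,n)}
  {54, 55} × {n} = {(54,n), (55,n)}
  {55} × {l, n} = {(55,l), (55,n)}
  {55} × {m, n} = {(55,m), (55,n)}
  {54} × {l, m, n} = {(54,l), (54,m), (54,n)}
  {55} × {l, m, n} = {(55,l), (55,m), (55,n)}
  {54, 55} × {l, n} = {(54,l), (54,n), (55,l), (55,n)}
  {54, 55} × {m, n} = {(54,m), (54,n), (55,m), (55,n)}
  {54, 55} × {l, m, n} = {(54,l), (54,m), (54,n), (55,l), (55,m), (55,n)}
These 13 distinct sets form the basis B.
Close under arbitrary unions to get τ_{X×Y}; counting gives |τ_{X×Y}| = 25.


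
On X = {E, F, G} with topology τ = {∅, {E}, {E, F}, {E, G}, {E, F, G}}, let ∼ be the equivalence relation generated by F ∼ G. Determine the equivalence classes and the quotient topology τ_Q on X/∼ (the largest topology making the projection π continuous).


X/∼ = {[E], [F=G]}; |τ_Q| = 3.

Equivalence classes: [E], [F=G].
Quotient map π: X → X/∼ sends E ↦ [E], F ↦ [F=G], G ↦ [F=G].
For each subset V ⊆ X/∼, compute π^{-1}(V) ⊆ X and check whether π^{-1}(V) ∈ τ. V is open in τ_Q iff π^{-1}(V) ∈ τ.
  V = {}: π^{-1}(V) = ∅ ∈ τ ✓.
  V = {[E]}: π^{-1}(V) = {E} ∈ τ ✓.
  V = {[F=G]}: π^{-1}(V) = {F, G} ∉ τ ✗.
  V = {[E], [F=G]}: π^{-1}(V) = {E, F, G} ∈ τ ✓.
Open sets in the quotient: τ_Q = {{}, {[E]}, {[E], [F=G]}} (3 elements).


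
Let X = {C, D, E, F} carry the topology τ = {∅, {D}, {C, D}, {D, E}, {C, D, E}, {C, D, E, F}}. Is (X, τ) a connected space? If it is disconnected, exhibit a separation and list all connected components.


(X, τ) is connected.

Find clopen sets (U ∈ τ with X ∖ U ∈ τ):
  U = ∅, X ∖ U = {C, D, E, F} — both open, so U is clopen.
  U = {C, D, E, F}, X ∖ U = ∅ — both open, so U is clopen.
Only trivial clopens (∅ and X) exist, so (X, τ) is connected.
Compute connected components by grouping points that agree on all clopens:
  component: {C, D, E, F}


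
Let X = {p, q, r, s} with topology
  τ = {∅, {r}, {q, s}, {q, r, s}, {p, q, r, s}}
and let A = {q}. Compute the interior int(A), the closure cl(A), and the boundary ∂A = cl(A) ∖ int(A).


int(A) = ∅, cl(A) = {p, q, s}, ∂A = {p, q, s}.

Closed sets in (X, τ) are complements of opens:
  closed(X, τ) = {∅, {p}, {p, r}, {p, q, s}, {p, q, r, s}}.
int(A) = ⋃ {U ∈ τ : U ⊆ A}. Opens contained in A: ∅.
Taking the union of these: int(A) = ∅.
cl(A) = ⋂ {C closed : A ⊆ C}. Closed sets containing A: {p, q, s}, {p, q, r, s}.
Intersecting these: cl(A) = {p, q, s}.
∂A = cl(A) ∖ int(A) = {p, q, s} ∖ ∅ = {p, q, s}.


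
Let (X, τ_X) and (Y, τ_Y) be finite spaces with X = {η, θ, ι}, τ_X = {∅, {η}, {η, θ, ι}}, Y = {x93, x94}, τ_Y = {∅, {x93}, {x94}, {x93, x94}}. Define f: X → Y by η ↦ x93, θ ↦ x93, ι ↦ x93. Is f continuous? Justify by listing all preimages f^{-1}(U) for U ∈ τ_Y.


f IS continuous.

Compute f^{-1}(U) for each U ∈ τ_Y:
  U = ∅: f^{-1}(U) = ∅ ∈ τ_X ✓.
  U = {x93}: f^{-1}(U) = {η, θ, ι} ∈ τ_X ✓.
  U = {x94}: f^{-1}(U) = ∅ ∈ τ_X ✓.
  U = {x93, x94}: f^{-1}(U) = {η, θ, ι} ∈ τ_X ✓.
Every preimage lies in τ_X, so f IS continuous.


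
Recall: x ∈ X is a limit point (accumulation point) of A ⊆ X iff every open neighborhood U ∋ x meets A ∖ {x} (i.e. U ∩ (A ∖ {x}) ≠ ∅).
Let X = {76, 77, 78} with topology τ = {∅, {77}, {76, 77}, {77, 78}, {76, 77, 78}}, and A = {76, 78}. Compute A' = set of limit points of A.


A' = ∅

For each x ∈ X, list the open sets U ∈ τ with x ∈ U, then check whether U ∩ (A ∖ {x}) ≠ ∅ for every such U.
  x = 76: open {76, 77} ∋ x has {76, 77} ∩ (A ∖ {76}) = ∅, so x is NOT a limit point.
  x = 77: open {77} ∋ x has {77} ∩ (A ∖ {77}) = ∅, so x is NOT a limit point.
  x = 78: open {77, 78} ∋ x has {77, 78} ∩ (A ∖ {78}) = ∅, so x is NOT a limit point.
Collecting: A' = ∅.


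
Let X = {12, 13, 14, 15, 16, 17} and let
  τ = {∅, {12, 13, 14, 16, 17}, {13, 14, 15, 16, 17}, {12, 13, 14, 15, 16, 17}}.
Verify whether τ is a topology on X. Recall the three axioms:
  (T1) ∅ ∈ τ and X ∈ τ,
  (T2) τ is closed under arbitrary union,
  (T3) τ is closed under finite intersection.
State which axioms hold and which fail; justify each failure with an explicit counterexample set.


τ is NOT a topology on X.

Axiom (T1): ∅ ∈ τ? Yes; X ∈ τ? Yes.
Axiom (T2/T3): check pairwise unions and intersections of members of τ.
Counterexample for (T3): {12, 13, 14, 16, 17} ∩ {13, 14, 15, 16, 17} = {13, 14, 16, 17} ∉ τ. Therefore τ is NOT a topology.


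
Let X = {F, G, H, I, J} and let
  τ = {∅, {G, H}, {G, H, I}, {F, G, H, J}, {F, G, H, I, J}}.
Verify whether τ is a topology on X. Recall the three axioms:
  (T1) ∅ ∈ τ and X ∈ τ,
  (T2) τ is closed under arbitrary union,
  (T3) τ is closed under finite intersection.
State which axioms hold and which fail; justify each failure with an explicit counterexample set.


τ IS a topology on X.

Axiom (T1): ∅ ∈ τ? Yes; X ∈ τ? Yes.
Axiom (T2/T3): check pairwise unions and intersections of members of τ.
All pairwise intersections and unions checked — each lies in τ. Therefore τ satisfies (T1), (T2), (T3): it IS a topology on X.


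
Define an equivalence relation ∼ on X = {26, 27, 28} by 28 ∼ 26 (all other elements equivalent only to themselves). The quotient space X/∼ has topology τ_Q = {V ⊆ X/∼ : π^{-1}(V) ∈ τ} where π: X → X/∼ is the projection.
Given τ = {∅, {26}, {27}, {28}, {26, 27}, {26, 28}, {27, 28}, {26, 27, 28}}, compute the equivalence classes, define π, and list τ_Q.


X/∼ = {[26=28], [27]}; |τ_Q| = 4.

Equivalence classes: [26=28], [27].
Quotient map π: X → X/∼ sends 26 ↦ [26=28], 27 ↦ [27], 28 ↦ [26=28].
For each subset V ⊆ X/∼, compute π^{-1}(V) ⊆ X and check whether π^{-1}(V) ∈ τ. V is open in τ_Q iff π^{-1}(V) ∈ τ.
  V = {}: π^{-1}(V) = ∅ ∈ τ ✓.
  V = {[26=28]}: π^{-1}(V) = {26, 28} ∈ τ ✓.
  V = {[27]}: π^{-1}(V) = {27} ∈ τ ✓.
  V = {[26=28], [27]}: π^{-1}(V) = {26, 27, 28} ∈ τ ✓.
Open sets in the quotient: τ_Q = {{}, {[26=28]}, {[27]}, {[26=28], [27]}} (4 elements).


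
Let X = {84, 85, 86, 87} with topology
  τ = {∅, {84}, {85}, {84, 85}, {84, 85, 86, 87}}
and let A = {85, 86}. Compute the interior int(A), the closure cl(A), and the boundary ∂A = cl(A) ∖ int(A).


int(A) = {85}, cl(A) = {85, 86, 87}, ∂A = {86, 87}.

Closed sets in (X, τ) are complements of opens:
  closed(X, τ) = {∅, {86, 87}, {84, 86, 87}, {85, 86, 87}, {84, 85, 86, 87}}.
int(A) = ⋃ {U ∈ τ : U ⊆ A}. Opens contained in A: ∅, {85}.
Taking the union of these: int(A) = {85}.
cl(A) = ⋂ {C closed : A ⊆ C}. Closed sets containing A: {85, 86, 87}, {84, 85, 86, 87}.
Intersecting these: cl(A) = {85, 86, 87}.
∂A = cl(A) ∖ int(A) = {85, 86, 87} ∖ {85} = {86, 87}.


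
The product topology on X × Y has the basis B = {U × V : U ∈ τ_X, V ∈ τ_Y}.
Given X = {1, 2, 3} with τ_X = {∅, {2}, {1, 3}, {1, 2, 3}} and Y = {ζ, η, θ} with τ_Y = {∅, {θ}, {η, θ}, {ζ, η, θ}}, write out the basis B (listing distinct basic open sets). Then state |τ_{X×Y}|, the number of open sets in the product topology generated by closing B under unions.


Basis B = {∅ × ∅, {2} × {θ}, {1, 3} × {θ}, {2} × {η, θ}, {1, 2, 3} × {θ}, {2} × {ζ, η, θ}, {1, 3} × {η, θ}, {1, 3} × {ζ, η, θ}, {1, 2, 3} × {η, θ}, {1, 2, 3} × {ζ, η, θ}}; |τ_{X×Y}| = 16.

Enumerate products U × V with U ∈ τ_X, V ∈ τ_Y (deduplicated):
  ∅ × ∅ = {} (∅)
  {2} × {θ} = {(2,θ)}
  {1, 3} × {θ} = {(1,θ), (3,θ)}
  {2} × {η, θ} = {(2,η), (2,θ)}
  {1, 2, 3} × {θ} = {(1,θ), (2,θ), (3,θ)}
  {2} × {ζ, η, θ} = {(2,ζ), (2,η), (2,θ)}
  {1, 3} × {η, θ} = {(1,η), (1,θ), (3,η), (3,θ)}
  {1, 3} × {ζ, η, θ} = {(1,ζ), (1,η), (1,θ), (3,ζ), (3,η), (3,θ)}
  {1, 2, 3} × {η, θ} = {(1,η), (1,θ), (2,η), (2,θ), (3,η), (3,θ)}
  {1, 2, 3} × {ζ, η, θ} = {(1,ζ), (1,η), (1,θ), (2,ζ), (2,η), (2,θ), (3,ζ), (3,η), (3,θ)}
These 10 distinct sets form the basis B.
Close under arbitrary unions to get τ_{X×Y}; counting gives |τ_{X×Y}| = 16.


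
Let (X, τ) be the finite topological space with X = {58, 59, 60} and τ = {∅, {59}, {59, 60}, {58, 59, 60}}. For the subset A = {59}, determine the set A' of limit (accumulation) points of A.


A' = {58, 60}

For each x ∈ X, list the open sets U ∈ τ with x ∈ U, then check whether U ∩ (A ∖ {x}) ≠ ∅ for every such U.
  x = 58: opens ∋ x are {58, 59, 60}; each meets A ∖ {58}, so x IS a limit point.
  x = 59: open {59} ∋ x has {59} ∩ (A ∖ {59}) = ∅, so x is NOT a limit point.
  x = 60: opens ∋ x are {59, 60}, {58, 59, 60}; each meets A ∖ {60}, so x IS a limit point.
Collecting: A' = {58, 60}.


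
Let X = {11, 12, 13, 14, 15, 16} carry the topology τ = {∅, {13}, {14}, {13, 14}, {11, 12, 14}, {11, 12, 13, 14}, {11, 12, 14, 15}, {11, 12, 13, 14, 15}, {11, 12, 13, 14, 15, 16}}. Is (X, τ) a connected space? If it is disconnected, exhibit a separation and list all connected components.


(X, τ) is connected.

Find clopen sets (U ∈ τ with X ∖ U ∈ τ):
  U = ∅, X ∖ U = {11, 12, 13, 14, 15, 16} — both open, so U is clopen.
  U = {11, 12, 13, 14, 15, 16}, X ∖ U = ∅ — both open, so U is clopen.
Only trivial clopens (∅ and X) exist, so (X, τ) is connected.
Compute connected components by grouping points that agree on all clopens:
  component: {11, 12, 13, 14, 15, 16}


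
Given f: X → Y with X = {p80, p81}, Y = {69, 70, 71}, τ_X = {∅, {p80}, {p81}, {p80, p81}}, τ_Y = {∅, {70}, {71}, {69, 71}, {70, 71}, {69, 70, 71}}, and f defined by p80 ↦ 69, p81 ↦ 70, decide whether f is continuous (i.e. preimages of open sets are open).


f IS continuous.

Compute f^{-1}(U) for each U ∈ τ_Y:
  U = ∅: f^{-1}(U) = ∅ ∈ τ_X ✓.
  U = {70}: f^{-1}(U) = {p81} ∈ τ_X ✓.
  U = {71}: f^{-1}(U) = ∅ ∈ τ_X ✓.
  U = {69, 71}: f^{-1}(U) = {p80} ∈ τ_X ✓.
  U = {70, 71}: f^{-1}(U) = {p81} ∈ τ_X ✓.
  U = {69, 70, 71}: f^{-1}(U) = {p80, p81} ∈ τ_X ✓.
Every preimage lies in τ_X, so f IS continuous.


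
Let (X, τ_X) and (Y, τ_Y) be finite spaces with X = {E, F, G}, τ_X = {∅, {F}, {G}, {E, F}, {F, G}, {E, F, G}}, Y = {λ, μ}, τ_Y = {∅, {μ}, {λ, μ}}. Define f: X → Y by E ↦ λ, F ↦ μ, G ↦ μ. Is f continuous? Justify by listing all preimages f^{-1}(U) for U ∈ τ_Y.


f IS continuous.

Compute f^{-1}(U) for each U ∈ τ_Y:
  U = ∅: f^{-1}(U) = ∅ ∈ τ_X ✓.
  U = {μ}: f^{-1}(U) = {F, G} ∈ τ_X ✓.
  U = {λ, μ}: f^{-1}(U) = {E, F, G} ∈ τ_X ✓.
Every preimage lies in τ_X, so f IS continuous.


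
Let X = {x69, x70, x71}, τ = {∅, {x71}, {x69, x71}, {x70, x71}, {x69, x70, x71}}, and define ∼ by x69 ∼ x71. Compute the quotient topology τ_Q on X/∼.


X/∼ = {[x69=x71], [x70]}; |τ_Q| = 3.

Equivalence classes: [x69=x71], [x70].
Quotient map π: X → X/∼ sends x69 ↦ [x69=x71], x70 ↦ [x70], x71 ↦ [x69=x71].
For each subset V ⊆ X/∼, compute π^{-1}(V) ⊆ X and check whether π^{-1}(V) ∈ τ. V is open in τ_Q iff π^{-1}(V) ∈ τ.
  V = {}: π^{-1}(V) = ∅ ∈ τ ✓.
  V = {[x69=x71]}: π^{-1}(V) = {x69, x71} ∈ τ ✓.
  V = {[x70]}: π^{-1}(V) = {x70} ∉ τ ✗.
  V = {[x69=x71], [x70]}: π^{-1}(V) = {x69, x70, x71} ∈ τ ✓.
Open sets in the quotient: τ_Q = {{}, {[x69=x71]}, {[x69=x71], [x70]}} (3 elements).


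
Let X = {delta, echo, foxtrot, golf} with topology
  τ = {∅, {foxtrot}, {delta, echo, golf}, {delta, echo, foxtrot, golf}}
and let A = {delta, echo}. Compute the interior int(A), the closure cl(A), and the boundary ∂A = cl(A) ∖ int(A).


int(A) = ∅, cl(A) = {delta, echo, golf}, ∂A = {delta, echo, golf}.

Closed sets in (X, τ) are complements of opens:
  closed(X, τ) = {∅, {foxtrot}, {delta, echo, golf}, {delta, echo, foxtrot, golf}}.
int(A) = ⋃ {U ∈ τ : U ⊆ A}. Opens contained in A: ∅.
Taking the union of these: int(A) = ∅.
cl(A) = ⋂ {C closed : A ⊆ C}. Closed sets containing A: {delta, echo, golf}, {delta, echo, foxtrot, golf}.
Intersecting these: cl(A) = {delta, echo, golf}.
∂A = cl(A) ∖ int(A) = {delta, echo, golf} ∖ ∅ = {delta, echo, golf}.


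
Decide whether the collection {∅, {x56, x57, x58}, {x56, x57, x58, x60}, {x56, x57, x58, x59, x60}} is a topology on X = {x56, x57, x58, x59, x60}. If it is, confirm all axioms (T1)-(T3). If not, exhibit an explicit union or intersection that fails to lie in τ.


τ IS a topology on X.

Axiom (T1): ∅ ∈ τ? Yes; X ∈ τ? Yes.
Axiom (T2/T3): check pairwise unions and intersections of members of τ.
All pairwise intersections and unions checked — each lies in τ. Therefore τ satisfies (T1), (T2), (T3): it IS a topology on X.


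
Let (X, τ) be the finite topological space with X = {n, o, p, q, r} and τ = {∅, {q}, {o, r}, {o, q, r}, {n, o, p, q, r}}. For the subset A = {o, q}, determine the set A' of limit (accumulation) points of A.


A' = {n, p, r}

For each x ∈ X, list the open sets U ∈ τ with x ∈ U, then check whether U ∩ (A ∖ {x}) ≠ ∅ for every such U.
  x = n: opens ∋ x are {n, o, p, q, r}; each meets A ∖ {n}, so x IS a limit point.
  x = o: open {o, r} ∋ x has {o, r} ∩ (A ∖ {o}) = ∅, so x is NOT a limit point.
  x = p: opens ∋ x are {n, o, p, q, r}; each meets A ∖ {p}, so x IS a limit point.
  x = q: open {q} ∋ x has {q} ∩ (A ∖ {q}) = ∅, so x is NOT a limit point.
  x = r: opens ∋ x are {o, r}, {o, q, r}, {n, o, p, q, r}; each meets A ∖ {r}, so x IS a limit point.
Collecting: A' = {n, p, r}.


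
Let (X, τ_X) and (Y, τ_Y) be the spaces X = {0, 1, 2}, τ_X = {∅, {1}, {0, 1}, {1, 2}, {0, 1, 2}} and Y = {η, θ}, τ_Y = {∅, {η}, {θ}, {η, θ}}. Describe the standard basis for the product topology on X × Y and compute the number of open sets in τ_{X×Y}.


Basis B = {∅ × ∅, {1} × {η}, {1} × {θ}, {0, 1} × {η}, {0, 1} × {θ}, {1} × {η, θ}, {1, 2} × {η}, {1, 2} × {θ}, {0, 1, 2} × {η}, {0, 1, 2} × {θ}, {0, 1} × {η, θ}, {1, 2} × {η, θ}, {0, 1, 2} × {η, θ}}; |τ_{X×Y}| = 25.

Enumerate products U × V with U ∈ τ_X, V ∈ τ_Y (deduplicated):
  ∅ × ∅ = {} (∅)
  {1} × {η} = {(1,η)}
  {1} × {θ} = {(1,θ)}
  {0, 1} × {η} = {(0,η), (1,η)}
  {0, 1} × {θ} = {(0,θ), (1,θ)}
  {1} × {η, θ} = {(1,η), (1,θ)}
  {1, 2} × {η} = {(1,η), (2,η)}
  {1, 2} × {θ} = {(1,θ), (2,θ)}
  {0, 1, 2} × {η} = {(0,η), (1,η), (2,η)}
  {0, 1, 2} × {θ} = {(0,θ), (1,θ), (2,θ)}
  {0, 1} × {η, θ} = {(0,η), (0,θ), (1,η), (1,θ)}
  {1, 2} × {η, θ} = {(1,η), (1,θ), (2,η), (2,θ)}
  {0, 1, 2} × {η, θ} = {(0,η), (0,θ), (1,η), (1,θ), (2,η), (2,θ)}
These 13 distinct sets form the basis B.
Close under arbitrary unions to get τ_{X×Y}; counting gives |τ_{X×Y}| = 25.


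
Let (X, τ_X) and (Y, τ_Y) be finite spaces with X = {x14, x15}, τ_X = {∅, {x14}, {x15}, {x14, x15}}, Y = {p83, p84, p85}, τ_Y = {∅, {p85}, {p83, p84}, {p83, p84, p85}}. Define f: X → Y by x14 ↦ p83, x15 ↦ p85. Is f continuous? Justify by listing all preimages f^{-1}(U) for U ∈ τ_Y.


f IS continuous.

Compute f^{-1}(U) for each U ∈ τ_Y:
  U = ∅: f^{-1}(U) = ∅ ∈ τ_X ✓.
  U = {p85}: f^{-1}(U) = {x15} ∈ τ_X ✓.
  U = {p83, p84}: f^{-1}(U) = {x14} ∈ τ_X ✓.
  U = {p83, p84, p85}: f^{-1}(U) = {x14, x15} ∈ τ_X ✓.
Every preimage lies in τ_X, so f IS continuous.


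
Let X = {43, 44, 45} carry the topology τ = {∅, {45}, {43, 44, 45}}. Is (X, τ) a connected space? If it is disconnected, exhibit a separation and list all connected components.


(X, τ) is connected.

Find clopen sets (U ∈ τ with X ∖ U ∈ τ):
  U = ∅, X ∖ U = {43, 44, 45} — both open, so U is clopen.
  U = {43, 44, 45}, X ∖ U = ∅ — both open, so U is clopen.
Only trivial clopens (∅ and X) exist, so (X, τ) is connected.
Compute connected components by grouping points that agree on all clopens:
  component: {43, 44, 45}


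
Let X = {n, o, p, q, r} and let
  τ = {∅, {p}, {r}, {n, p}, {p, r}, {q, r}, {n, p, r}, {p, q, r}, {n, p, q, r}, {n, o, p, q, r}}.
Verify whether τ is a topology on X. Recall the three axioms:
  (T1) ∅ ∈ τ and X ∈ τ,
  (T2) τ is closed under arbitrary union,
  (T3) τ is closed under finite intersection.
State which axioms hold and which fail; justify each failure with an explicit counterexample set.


τ IS a topology on X.

Axiom (T1): ∅ ∈ τ? Yes; X ∈ τ? Yes.
Axiom (T2/T3): check pairwise unions and intersections of members of τ.
All pairwise intersections and unions checked — each lies in τ. Therefore τ satisfies (T1), (T2), (T3): it IS a topology on X.


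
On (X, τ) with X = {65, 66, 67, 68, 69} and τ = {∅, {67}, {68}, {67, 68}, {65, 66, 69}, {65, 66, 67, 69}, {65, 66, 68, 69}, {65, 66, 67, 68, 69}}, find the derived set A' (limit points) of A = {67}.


A' = ∅

For each x ∈ X, list the open sets U ∈ τ with x ∈ U, then check whether U ∩ (A ∖ {x}) ≠ ∅ for every such U.
  x = 65: open {65, 66, 69} ∋ x has {65, 66, 69} ∩ (A ∖ {65}) = ∅, so x is NOT a limit point.
  x = 66: open {65, 66, 69} ∋ x has {65, 66, 69} ∩ (A ∖ {66}) = ∅, so x is NOT a limit point.
  x = 67: open {67} ∋ x has {67} ∩ (A ∖ {67}) = ∅, so x is NOT a limit point.
  x = 68: open {68} ∋ x has {68} ∩ (A ∖ {68}) = ∅, so x is NOT a limit point.
  x = 69: open {65, 66, 69} ∋ x has {65, 66, 69} ∩ (A ∖ {69}) = ∅, so x is NOT a limit point.
Collecting: A' = ∅.


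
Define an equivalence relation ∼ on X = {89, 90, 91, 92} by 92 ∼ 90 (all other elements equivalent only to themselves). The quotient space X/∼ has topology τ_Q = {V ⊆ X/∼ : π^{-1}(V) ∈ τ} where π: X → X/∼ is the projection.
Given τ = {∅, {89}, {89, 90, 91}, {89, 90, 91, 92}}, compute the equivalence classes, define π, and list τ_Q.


X/∼ = {[89], [90=92], [91]}; |τ_Q| = 3.

Equivalence classes: [89], [90=92], [91].
Quotient map π: X → X/∼ sends 89 ↦ [89], 90 ↦ [90=92], 91 ↦ [91], 92 ↦ [90=92].
For each subset V ⊆ X/∼, compute π^{-1}(V) ⊆ X and check whether π^{-1}(V) ∈ τ. V is open in τ_Q iff π^{-1}(V) ∈ τ.
  V = {}: π^{-1}(V) = ∅ ∈ τ ✓.
  V = {[89]}: π^{-1}(V) = {89} ∈ τ ✓.
  V = {[90=92]}: π^{-1}(V) = {90, 92} ∉ τ ✗.
  V = {[89], [90=92]}: π^{-1}(V) = {89, 90, 92} ∉ τ ✗.
  V = {[91]}: π^{-1}(V) = {91} ∉ τ ✗.
  V = {[89], [91]}: π^{-1}(V) = {89, 91} ∉ τ ✗.
  V = {[90=92], [91]}: π^{-1}(V) = {90, 91, 92} ∉ τ ✗.
  V = {[89], [90=92], [91]}: π^{-1}(V) = {89, 90, 91, 92} ∈ τ ✓.
Open sets in the quotient: τ_Q = {{}, {[89]}, {[89], [90=92], [91]}} (3 elements).
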